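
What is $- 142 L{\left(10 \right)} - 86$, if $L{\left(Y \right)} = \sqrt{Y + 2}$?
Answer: $-86 - 284 \sqrt{3} \approx -577.9$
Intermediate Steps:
$L{\left(Y \right)} = \sqrt{2 + Y}$
$- 142 L{\left(10 \right)} - 86 = - 142 \sqrt{2 + 10} - 86 = - 142 \sqrt{12} - 86 = - 142 \cdot 2 \sqrt{3} - 86 = - 284 \sqrt{3} - 86 = -86 - 284 \sqrt{3}$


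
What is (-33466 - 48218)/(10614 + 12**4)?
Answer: -13614/5225 ≈ -2.6055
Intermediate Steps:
(-33466 - 48218)/(10614 + 12**4) = -81684/(10614 + 20736) = -81684/31350 = -81684*1/31350 = -13614/5225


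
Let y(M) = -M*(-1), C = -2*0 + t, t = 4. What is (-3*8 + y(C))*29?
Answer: -580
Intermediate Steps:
C = 4 (C = -2*0 + 4 = 0 + 4 = 4)
y(M) = M
(-3*8 + y(C))*29 = (-3*8 + 4)*29 = (-24 + 4)*29 = -20*29 = -580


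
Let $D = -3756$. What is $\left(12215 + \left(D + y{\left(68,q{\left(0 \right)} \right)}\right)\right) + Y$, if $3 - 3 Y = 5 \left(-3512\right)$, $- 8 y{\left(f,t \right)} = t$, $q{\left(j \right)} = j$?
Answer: $\frac{42940}{3} \approx 14313.0$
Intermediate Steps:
$y{\left(f,t \right)} = - \frac{t}{8}$
$Y = \frac{17563}{3}$ ($Y = 1 - \frac{5 \left(-3512\right)}{3} = 1 - - \frac{17560}{3} = 1 + \frac{17560}{3} = \frac{17563}{3} \approx 5854.3$)
$\left(12215 + \left(D + y{\left(68,q{\left(0 \right)} \right)}\right)\right) + Y = \left(12215 - 3756\right) + \frac{17563}{3} = 8459 + \frac{17563}{3} = \frac{42940}{3}$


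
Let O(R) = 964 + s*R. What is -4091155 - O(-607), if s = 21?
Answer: -4079372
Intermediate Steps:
O(R) = 964 + 21*R
-4091155 - O(-607) = -4091155 - (964 + 21*(-607)) = -4091155 - (964 - 12747) = -4091155 - 1*(-11783) = -4091155 + 11783 = -4079372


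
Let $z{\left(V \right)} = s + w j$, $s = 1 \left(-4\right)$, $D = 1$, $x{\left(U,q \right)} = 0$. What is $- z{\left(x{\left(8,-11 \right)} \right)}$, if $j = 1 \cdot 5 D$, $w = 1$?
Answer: $-1$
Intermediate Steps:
$s = -4$
$j = 5$ ($j = 1 \cdot 5 \cdot 1 = 5 \cdot 1 = 5$)
$z{\left(V \right)} = 1$ ($z{\left(V \right)} = -4 + 1 \cdot 5 = -4 + 5 = 1$)
$- z{\left(x{\left(8,-11 \right)} \right)} = \left(-1\right) 1 = -1$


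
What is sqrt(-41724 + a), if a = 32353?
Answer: I*sqrt(9371) ≈ 96.804*I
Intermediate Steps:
sqrt(-41724 + a) = sqrt(-41724 + 32353) = sqrt(-9371) = I*sqrt(9371)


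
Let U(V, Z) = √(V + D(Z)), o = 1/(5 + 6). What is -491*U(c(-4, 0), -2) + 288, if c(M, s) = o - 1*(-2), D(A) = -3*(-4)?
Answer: 288 - 491*√1705/11 ≈ -1555.1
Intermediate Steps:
o = 1/11 ≈ 0.090909
D(A) = 12
c(M, s) = 23/11 (c(M, s) = 1/11 - 1*(-2) = 1/11 + 2 = 23/11)
U(V, Z) = √(12 + V) (U(V, Z) = √(V + 12) = √(12 + V))
-491*U(c(-4, 0), -2) + 288 = -491*√(12 + 23/11) + 288 = -491*√1705/11 + 288 = 288 - 491*√1705/11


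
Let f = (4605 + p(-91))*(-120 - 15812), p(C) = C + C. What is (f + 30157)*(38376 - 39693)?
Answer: 92765633043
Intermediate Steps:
p(C) = 2*C
f = -70467236 (f = (4605 + 2*(-91))*(-120 - 15812) = (4605 - 182)*(-15932) = 4423*(-15932) = -70467236)
(f + 30157)*(38376 - 39693) = (-70467236 + 30157)*(38376 - 39693) = -70437079*(-1317) = 92765633043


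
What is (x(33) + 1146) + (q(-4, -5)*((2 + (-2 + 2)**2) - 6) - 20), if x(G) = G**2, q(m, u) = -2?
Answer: 2223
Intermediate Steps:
(x(33) + 1146) + (q(-4, -5)*((2 + (-2 + 2)**2) - 6) - 20) = (33**2 + 1146) + (-2*((2 + (-2 + 2)**2) - 6) - 20) = (1089 + 1146) + (-2*((2 + 0**2) - 6) - 20) = 2235 + (-2*((2 + 0) - 6) - 20) = 2235 + (-2*(2 - 6) - 20) = 2235 + (-2*(-4) - 20) = 2235 + (8 - 20) = 2235 - 12 = 2223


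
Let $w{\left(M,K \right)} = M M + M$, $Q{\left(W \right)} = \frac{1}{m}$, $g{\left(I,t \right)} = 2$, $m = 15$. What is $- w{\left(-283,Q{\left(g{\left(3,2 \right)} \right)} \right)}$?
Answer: $-79806$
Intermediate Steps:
$Q{\left(W \right)} = \frac{1}{15}$
$w{\left(M,K \right)} = M + M^{2}$ ($w{\left(M,K \right)} = M^{2} + M = M + M^{2}$)
$- w{\left(-283,Q{\left(g{\left(3,2 \right)} \right)} \right)} = - \left(-283\right) \left(1 - 283\right) = - \left(-283\right) \left(-282\right) = \left(-1\right) 79806 = -79806$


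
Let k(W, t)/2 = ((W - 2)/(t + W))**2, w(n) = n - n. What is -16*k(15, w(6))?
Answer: -5408/225 ≈ -24.036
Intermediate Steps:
w(n) = 0
k(W, t) = 2*(-2 + W)**2/(W + t)**2 (k(W, t) = 2*((W - 2)/(t + W))**2 = 2*((-2 + W)/(W + t))**2 = 2*((-2 + W)**2/(W + t)**2) = 2*(-2 + W)**2/(W + t)**2)
-16*k(15, w(6)) = -32*(-2 + 15)**2/(15 + 0)**2 = -32*13**2/15**2 = -32*169/225 = -16*338/225 = -5408/225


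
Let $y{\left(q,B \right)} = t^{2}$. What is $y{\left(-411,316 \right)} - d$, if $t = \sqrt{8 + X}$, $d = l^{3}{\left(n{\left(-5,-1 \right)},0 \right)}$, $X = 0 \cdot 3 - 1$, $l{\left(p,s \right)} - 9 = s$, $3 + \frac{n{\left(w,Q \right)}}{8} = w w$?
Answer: $-722$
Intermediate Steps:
$n{\left(w,Q \right)} = -24 + 8 w^{2}$ ($n{\left(w,Q \right)} = -24 + 8 w w = -24 + 8 w^{2}$)
$l{\left(p,s \right)} = 9 + s$
$X = -1$ ($X = 0 - 1 = -1$)
$d = 729$ ($d = \left(9 + 0\right)^{3} = 9^{3} = 729$)
$t = \sqrt{7}$ ($t = \sqrt{8 - 1} = \sqrt{7} \approx 2.6458$)
$y{\left(q,B \right)} = 7$ ($y{\left(q,B \right)} = \left(\sqrt{7}\right)^{2} = 7$)
$y{\left(-411,316 \right)} - d = 7 - 729 = -722$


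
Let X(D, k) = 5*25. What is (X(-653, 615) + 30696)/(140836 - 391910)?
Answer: -30821/251074 ≈ -0.12276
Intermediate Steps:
X(D, k) = 125
(X(-653, 615) + 30696)/(140836 - 391910) = (125 + 30696)/(140836 - 391910) = 30821/(-251074) = 30821*(-1/251074) = -30821/251074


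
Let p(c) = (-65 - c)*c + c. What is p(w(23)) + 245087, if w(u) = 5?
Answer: 244742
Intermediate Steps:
p(c) = c + c*(-65 - c) (p(c) = c*(-65 - c) + c = c + c*(-65 - c))
p(w(23)) + 245087 = -1*5*(64 + 5) + 245087 = -1*5*69 + 245087 = -345 + 245087 = 244742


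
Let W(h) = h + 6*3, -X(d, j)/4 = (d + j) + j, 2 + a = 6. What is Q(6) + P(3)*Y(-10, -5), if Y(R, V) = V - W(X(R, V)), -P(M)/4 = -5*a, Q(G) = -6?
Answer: -8246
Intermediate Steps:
a = 4 (a = -2 + 6 = 4)
X(d, j) = -8*j - 4*d (X(d, j) = -4*((d + j) + j) = -4*(d + 2*j) = -8*j - 4*d)
P(M) = 80 (P(M) = -(-20)*4 = -4*(-20) = 80)
W(h) = 18 + h (W(h) = h + 18 = 18 + h)
Y(R, V) = -18 + 4*R + 9*V (Y(R, V) = V - (18 + (-8*V - 4*R)) = V - (18 - 8*V - 4*R) = V + (-18 + 4*R + 8*V) = -18 + 4*R + 9*V)
Q(6) + P(3)*Y(-10, -5) = -6 + 80*(-18 + 4*(-10) + 9*(-5)) = -6 + 80*(-18 - 40 - 45) = -6 + 80*(-103) = -6 - 8240 = -8246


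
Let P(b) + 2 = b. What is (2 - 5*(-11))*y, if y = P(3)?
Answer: 57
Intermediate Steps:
P(b) = -2 + b
y = 1 (y = -2 + 3 = 1)
(2 - 5*(-11))*y = (2 - 5*(-11))*1 = (2 + 55)*1 = 57*1 = 57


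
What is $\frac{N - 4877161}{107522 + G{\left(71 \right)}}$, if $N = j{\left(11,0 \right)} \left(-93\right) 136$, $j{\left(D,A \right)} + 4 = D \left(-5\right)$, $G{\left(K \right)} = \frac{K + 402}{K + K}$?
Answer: $- \frac{586591918}{15268597} \approx -38.418$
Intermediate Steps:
$G{\left(K \right)} = \frac{402 + K}{2 K}$
$j{\left(D,A \right)} = -4 - 5 D$ ($j{\left(D,A \right)} = -4 + D \left(-5\right) = -4 - 5 D$)
$N = 746232$ ($N = \left(-4 - 55\right) \left(-93\right) 136 = \left(-59\right) \left(-93\right) 136 = 5487 \cdot 136 = 746232$)
$\frac{N - 4877161}{107522 + G{\left(71 \right)}} = \frac{746232 - 4877161}{107522 + \frac{402 + 71}{2 \cdot 71}} = - \frac{4130929}{107522 + \frac{1}{2} \cdot \frac{1}{71} \cdot 473} = - \frac{4130929}{107522 + \frac{473}{142}} = - \frac{4130929}{\frac{15268597}{142}} = \left(-4130929\right) \frac{142}{15268597} = - \frac{586591918}{15268597}$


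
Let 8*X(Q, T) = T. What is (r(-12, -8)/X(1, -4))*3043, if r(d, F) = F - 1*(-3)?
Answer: 30430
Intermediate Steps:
r(d, F) = 3 + F (r(d, F) = F + 3 = 3 + F)
X(Q, T) = T/8
(r(-12, -8)/X(1, -4))*3043 = ((3 - 8)/(((⅛)*(-4))))*3043 = -5/(-½)*3043 = -5*(-2)*3043 = 10*3043 = 30430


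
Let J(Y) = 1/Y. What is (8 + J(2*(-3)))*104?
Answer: 2444/3 ≈ 814.67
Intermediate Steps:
(8 + J(2*(-3)))*104 = (8 + 1/(2*(-3)))*104 = (8 + 1/(-6))*104 = (8 - 1/6)*104 = (47/6)*104 = 2444/3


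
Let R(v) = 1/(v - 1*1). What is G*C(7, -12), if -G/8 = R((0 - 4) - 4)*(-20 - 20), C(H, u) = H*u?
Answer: 8960/3 ≈ 2986.7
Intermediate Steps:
R(v) = 1/(-1 + v) (R(v) = 1/(v - 1) = 1/(-1 + v))
G = -320/9 (G = -8*(-20 - 20)/(-1 + ((0 - 4) - 4)) = -8*(-40)/(-1 + (-4 - 4)) = -8*(-40)/(-1 - 8) = -8*(-40)/(-9) = -(-8)*(-40)/9 = -8*40/9 = -320/9 ≈ -35.556)
G*C(7, -12) = -2240*(-12)/9 = -320/9*(-84) = 8960/3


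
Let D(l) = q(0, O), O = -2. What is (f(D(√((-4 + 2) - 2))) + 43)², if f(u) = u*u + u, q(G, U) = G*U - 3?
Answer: 2401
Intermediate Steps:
q(G, U) = -3 + G*U
D(l) = -3 (D(l) = -3 + 0*(-2) = -3 + 0 = -3)
f(u) = u + u² (f(u) = u² + u = u + u²)
(f(D(√((-4 + 2) - 2))) + 43)² = (-3*(1 - 3) + 43)² = (-3*(-2) + 43)² = (6 + 43)² = 49² = 2401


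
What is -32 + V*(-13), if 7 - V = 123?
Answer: 1476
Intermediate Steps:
V = -116 (V = 7 - 1*123 = 7 - 123 = -116)
-32 + V*(-13) = -32 - 116*(-13) = -32 + 1508 = 1476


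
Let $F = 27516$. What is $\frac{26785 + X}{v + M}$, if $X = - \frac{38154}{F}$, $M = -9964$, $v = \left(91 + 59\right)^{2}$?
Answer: $\frac{122829651}{57490096} \approx 2.1365$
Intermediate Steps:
$v = 22500$ ($v = 150^{2} = 22500$)
$X = - \frac{6359}{4586}$ ($X = - \frac{38154}{27516} = \left(-38154\right) \frac{1}{27516} = - \frac{6359}{4586} \approx -1.3866$)
$\frac{26785 + X}{v + M} = \frac{26785 - \frac{6359}{4586}}{22500 - 9964} = \frac{122829651}{4586 \cdot 12536} = \frac{122829651}{4586} \cdot \frac{1}{12536} = \frac{122829651}{57490096}$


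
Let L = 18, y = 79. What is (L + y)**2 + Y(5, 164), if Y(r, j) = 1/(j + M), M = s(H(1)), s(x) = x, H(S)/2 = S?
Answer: 1561895/166 ≈ 9409.0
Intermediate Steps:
H(S) = 2*S
M = 2 (M = 2*1 = 2)
Y(r, j) = 1/(2 + j) (Y(r, j) = 1/(j + 2) = 1/(2 + j))
(L + y)**2 + Y(5, 164) = (18 + 79)**2 + 1/(2 + 164) = 97**2 + 1/166 = 9409 + 1/166 = 1561895/166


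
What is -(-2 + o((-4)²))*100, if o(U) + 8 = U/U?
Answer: 900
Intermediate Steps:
o(U) = -7 (o(U) = -8 + U/U = -8 + 1 = -7)
-(-2 + o((-4)²))*100 = -(-2 - 7)*100 = -1*(-9)*100 = 9*100 = 900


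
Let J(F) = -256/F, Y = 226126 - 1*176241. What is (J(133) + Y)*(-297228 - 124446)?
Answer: -2797574647626/133 ≈ -2.1034e+10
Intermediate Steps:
Y = 49885 (Y = 226126 - 176241 = 49885)
(J(133) + Y)*(-297228 - 124446) = (-256/133 + 49885)*(-297228 - 124446) = (-256*1/133 + 49885)*(-421674) = (-256/133 + 49885)*(-421674) = (6634449/133)*(-421674) = -2797574647626/133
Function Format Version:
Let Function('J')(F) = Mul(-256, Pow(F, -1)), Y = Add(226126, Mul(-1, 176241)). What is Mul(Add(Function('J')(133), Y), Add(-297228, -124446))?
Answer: Rational(-2797574647626, 133) ≈ -2.1034e+10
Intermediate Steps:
Y = 49885 (Y = Add(226126, -176241) = 49885)
Mul(Add(Function('J')(133), Y), Add(-297228, -124446)) = Mul(Add(Mul(-256, Pow(133, -1)), 49885), Add(-297228, -124446)) = Mul(Add(Mul(-256, Rational(1, 133)), 49885), -421674) = Mul(Add(Rational(-256, 133), 49885), -421674) = Mul(Rational(6634449, 133), -421674) = Rational(-2797574647626, 133)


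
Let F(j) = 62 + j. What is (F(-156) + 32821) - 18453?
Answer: 14274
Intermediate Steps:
(F(-156) + 32821) - 18453 = ((62 - 156) + 32821) - 18453 = (-94 + 32821) - 18453 = 32727 - 18453 = 14274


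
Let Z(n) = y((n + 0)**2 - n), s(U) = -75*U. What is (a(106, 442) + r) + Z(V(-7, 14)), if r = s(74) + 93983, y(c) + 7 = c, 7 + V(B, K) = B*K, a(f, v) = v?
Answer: 99998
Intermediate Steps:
V(B, K) = -7 + B*K
y(c) = -7 + c
r = 88433 (r = -75*74 + 93983 = -5550 + 93983 = 88433)
Z(n) = -7 + n**2 - n (Z(n) = -7 + ((n + 0)**2 - n) = -7 + (n**2 - n) = -7 + n**2 - n)
(a(106, 442) + r) + Z(V(-7, 14)) = (442 + 88433) + (-7 + (-7 - 7*14)*(-1 + (-7 - 7*14))) = 88875 + (-7 + (-7 - 98)*(-1 + (-7 - 98))) = 88875 + (-7 - 105*(-1 - 105)) = 88875 + (-7 - 105*(-106)) = 88875 + (-7 + 11130) = 88875 + 11123 = 99998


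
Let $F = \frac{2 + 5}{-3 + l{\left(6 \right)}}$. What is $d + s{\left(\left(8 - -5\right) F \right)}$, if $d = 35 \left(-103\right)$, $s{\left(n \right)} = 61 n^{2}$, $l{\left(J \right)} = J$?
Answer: $\frac{472696}{9} \approx 52522.0$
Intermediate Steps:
$F = \frac{7}{3}$ ($F = \frac{2 + 5}{-3 + 6} = \frac{7}{3} \approx 2.3333$)
$d = -3605$
$d + s{\left(\left(8 - -5\right) F \right)} = -3605 + 61 \left(\left(8 - -5\right) \frac{7}{3}\right)^{2} = -3605 + 61 \left(\left(8 + 5\right) \frac{7}{3}\right)^{2} = -3605 + 61 \left(13 \cdot \frac{7}{3}\right)^{2} = -3605 + 61 \left(\frac{91}{3}\right)^{2} = -3605 + 61 \cdot \frac{8281}{9} = -3605 + \frac{505141}{9} = \frac{472696}{9}$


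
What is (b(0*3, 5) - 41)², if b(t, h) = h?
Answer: 1296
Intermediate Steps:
(b(0*3, 5) - 41)² = (5 - 41)² = (-36)² = 1296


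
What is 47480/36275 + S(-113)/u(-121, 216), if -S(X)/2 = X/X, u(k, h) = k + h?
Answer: 177522/137845 ≈ 1.2878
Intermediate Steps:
u(k, h) = h + k
S(X) = -2 (S(X) = -2*X/X = -2*1 = -2)
47480/36275 + S(-113)/u(-121, 216) = 47480/36275 - 2/(216 - 121) = 47480*(1/36275) - 2/95 = 9496/7255 - 2*1/95 = 9496/7255 - 2/95 = 177522/137845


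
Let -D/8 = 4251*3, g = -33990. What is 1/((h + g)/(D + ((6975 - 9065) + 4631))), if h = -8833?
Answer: 99483/42823 ≈ 2.3231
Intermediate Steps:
D = -102024 (D = -34008*3 = -8*12753 = -102024)
1/((h + g)/(D + ((6975 - 9065) + 4631))) = 1/((-8833 - 33990)/(-102024 + ((6975 - 9065) + 4631))) = 1/(-42823/(-102024 + (-2090 + 4631))) = 1/(-42823/(-102024 + 2541)) = 1/(-42823/(-99483)) = 1/(-42823*(-1/99483)) = 1/(42823/99483) = 99483/42823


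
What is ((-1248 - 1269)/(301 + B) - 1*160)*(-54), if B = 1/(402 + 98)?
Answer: 456095880/50167 ≈ 9091.5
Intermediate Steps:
B = 1/500 ≈ 0.0020000
((-1248 - 1269)/(301 + B) - 1*160)*(-54) = ((-1248 - 1269)/(301 + 1/500) - 1*160)*(-54) = (-2517/150501/500 - 160)*(-54) = (-2517*500/150501 - 160)*(-54) = (-419500/50167 - 160)*(-54) = -8446220/50167*(-54) = 456095880/50167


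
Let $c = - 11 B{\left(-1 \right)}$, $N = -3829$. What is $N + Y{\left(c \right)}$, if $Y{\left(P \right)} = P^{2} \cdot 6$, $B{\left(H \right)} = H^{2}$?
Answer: $-3103$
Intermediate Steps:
$c = -11$ ($c = - 11 \left(-1\right)^{2} = \left(-11\right) 1 = -11$)
$Y{\left(P \right)} = 6 P^{2}$
$N + Y{\left(c \right)} = -3829 + 6 \left(-11\right)^{2} = -3829 + 6 \cdot 121 = -3829 + 726 = -3103$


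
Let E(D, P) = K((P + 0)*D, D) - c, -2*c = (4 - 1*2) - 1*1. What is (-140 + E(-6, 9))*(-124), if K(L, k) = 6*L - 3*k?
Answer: 55242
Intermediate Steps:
K(L, k) = -3*k + 6*L
c = -1/2 (c = -((4 - 1*2) - 1*1)/2 = -((4 - 2) - 1)/2 = -(2 - 1)/2 = -1/2*1 = -1/2 ≈ -0.50000)
E(D, P) = 1/2 - 3*D + 6*D*P (E(D, P) = (-3*D + 6*((P + 0)*D)) - 1*(-1/2) = (-3*D + 6*(P*D)) + 1/2 = (-3*D + 6*(D*P)) + 1/2 = (-3*D + 6*D*P) + 1/2 = 1/2 - 3*D + 6*D*P)
(-140 + E(-6, 9))*(-124) = (-140 + (1/2 - 3*(-6) + 6*(-6)*9))*(-124) = (-140 + (1/2 + 18 - 324))*(-124) = (-140 - 611/2)*(-124) = -891/2*(-124) = 55242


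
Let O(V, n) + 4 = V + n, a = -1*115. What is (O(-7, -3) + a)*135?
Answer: -17415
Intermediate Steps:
a = -115
O(V, n) = -4 + V + n (O(V, n) = -4 + (V + n) = -4 + V + n)
(O(-7, -3) + a)*135 = ((-4 - 7 - 3) - 115)*135 = (-14 - 115)*135 = -129*135 = -17415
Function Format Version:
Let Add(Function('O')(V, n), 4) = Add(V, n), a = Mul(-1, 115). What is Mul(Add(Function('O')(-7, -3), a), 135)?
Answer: -17415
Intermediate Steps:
a = -115
Function('O')(V, n) = Add(-4, V, n) (Function('O')(V, n) = Add(-4, Add(V, n)) = Add(-4, V, n))
Mul(Add(Function('O')(-7, -3), a), 135) = Mul(Add(Add(-4, -7, -3), -115), 135) = Mul(Add(-14, -115), 135) = Mul(-129, 135) = -17415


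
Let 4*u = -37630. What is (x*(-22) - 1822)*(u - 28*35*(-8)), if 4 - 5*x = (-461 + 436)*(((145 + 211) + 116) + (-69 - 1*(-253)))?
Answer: 115994373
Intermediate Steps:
x = 16404/5 (x = ⅘ - (-461 + 436)*(((145 + 211) + 116) + (-69 - 1*(-253)))/5 = ⅘ - (-5)*((356 + 116) + (-69 + 253)) = ⅘ - (-5)*(472 + 184) = ⅘ - (-5)*656 = ⅘ - ⅕*(-16400) = ⅘ + 3280 = 16404/5 ≈ 3280.8)
u = -18815/2 (u = (¼)*(-37630) = -18815/2 ≈ -9407.5)
(x*(-22) - 1822)*(u - 28*35*(-8)) = ((16404/5)*(-22) - 1822)*(-18815/2 - 28*35*(-8)) = (-360888/5 - 1822)*(-18815/2 - 980*(-8)) = -369998*(-18815/2 + 7840)/5 = -369998/5*(-3135/2) = 115994373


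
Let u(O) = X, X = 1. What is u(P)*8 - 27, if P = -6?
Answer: -19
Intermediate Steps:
u(O) = 1
u(P)*8 - 27 = 1*8 - 27 = 8 - 27 = -19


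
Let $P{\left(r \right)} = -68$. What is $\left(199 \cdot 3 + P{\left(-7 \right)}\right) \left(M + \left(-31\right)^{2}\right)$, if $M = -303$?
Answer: $348082$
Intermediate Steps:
$\left(199 \cdot 3 + P{\left(-7 \right)}\right) \left(M + \left(-31\right)^{2}\right) = \left(199 \cdot 3 - 68\right) \left(-303 + \left(-31\right)^{2}\right) = \left(597 - 68\right) \left(-303 + 961\right) = 529 \cdot 658 = 348082$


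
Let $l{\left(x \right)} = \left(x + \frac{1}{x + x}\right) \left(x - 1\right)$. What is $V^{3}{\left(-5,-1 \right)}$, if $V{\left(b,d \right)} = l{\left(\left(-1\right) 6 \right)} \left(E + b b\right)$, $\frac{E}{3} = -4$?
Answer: $\frac{293151929707}{1728} \approx 1.6965 \cdot 10^{8}$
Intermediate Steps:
$E = -12$ ($E = 3 \left(-4\right) = -12$)
$l{\left(x \right)} = \left(-1 + x\right) \left(x + \frac{1}{2 x}\right)$ ($l{\left(x \right)} = \left(x + \frac{1}{2 x}\right) \left(-1 + x\right) = \left(-1 + x\right) \left(x + \frac{1}{2 x}\right)$)
$V{\left(b,d \right)} = -511 + \frac{511 b^{2}}{12}$ ($V{\left(b,d \right)} = \left(\frac{1}{2} + \left(\left(-1\right) 6\right)^{2} - \left(-1\right) 6 - \frac{1}{2 \left(\left(-1\right) 6\right)}\right) \left(-12 + b b\right) = \left(\frac{1}{2} + \left(-6\right)^{2} - -6 - \frac{1}{2 \left(-6\right)}\right) \left(-12 + b^{2}\right) = \left(\frac{1}{2} + 36 + 6 - - \frac{1}{12}\right) \left(-12 + b^{2}\right) = \left(\frac{1}{2} + 36 + 6 + \frac{1}{12}\right) \left(-12 + b^{2}\right) = \frac{511 \left(-12 + b^{2}\right)}{12} = -511 + \frac{511 b^{2}}{12}$)
$V^{3}{\left(-5,-1 \right)} = \left(-511 + \frac{511 \left(-5\right)^{2}}{12}\right)^{3} = \left(-511 + \frac{511}{12} \cdot 25\right)^{3} = \left(-511 + \frac{12775}{12}\right)^{3} = \left(\frac{6643}{12}\right)^{3} = \frac{293151929707}{1728}$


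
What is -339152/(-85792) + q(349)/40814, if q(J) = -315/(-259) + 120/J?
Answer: 2792896995586/706485299471 ≈ 3.9532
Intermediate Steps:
q(J) = 45/37 + 120/J (q(J) = -315*(-1/259) + 120/J = 45/37 + 120/J)
-339152/(-85792) + q(349)/40814 = -339152/(-85792) + (45/37 + 120/349)/40814 = -339152*(-1/85792) + (45/37 + 120*(1/349))*(1/40814) = 21197/5362 + (45/37 + 120/349)*(1/40814) = 21197/5362 + (20145/12913)*(1/40814) = 21197/5362 + 20145/527031182 = 2792896995586/706485299471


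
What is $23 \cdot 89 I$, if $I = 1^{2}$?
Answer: $2047$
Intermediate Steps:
$I = 1$
$23 \cdot 89 I = 23 \cdot 89 \cdot 1 = 2047 \cdot 1 = 2047$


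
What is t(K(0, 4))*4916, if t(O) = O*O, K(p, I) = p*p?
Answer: 0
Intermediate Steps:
K(p, I) = p²
t(O) = O²
t(K(0, 4))*4916 = (0²)²*4916 = 0²*4916 = 0*4916 = 0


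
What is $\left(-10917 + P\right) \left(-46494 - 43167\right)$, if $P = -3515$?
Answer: $1293987552$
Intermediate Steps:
$\left(-10917 + P\right) \left(-46494 - 43167\right) = \left(-10917 - 3515\right) \left(-46494 - 43167\right) = \left(-14432\right) \left(-89661\right) = 1293987552$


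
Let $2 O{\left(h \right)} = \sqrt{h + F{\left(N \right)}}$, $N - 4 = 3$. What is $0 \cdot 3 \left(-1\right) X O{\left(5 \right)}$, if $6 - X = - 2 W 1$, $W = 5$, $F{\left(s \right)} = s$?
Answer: $0$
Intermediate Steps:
$N = 7$ ($N = 4 + 3 = 7$)
$O{\left(h \right)} = \frac{\sqrt{7 + h}}{2}$ ($O{\left(h \right)} = \frac{\sqrt{h + 7}}{2} = \frac{\sqrt{7 + h}}{2}$)
$X = 16$ ($X = 6 - \left(-2\right) 5 \cdot 1 = 6 - \left(-10\right) 1 = 6 - -10 = 6 + 10 = 16$)
$0 \cdot 3 \left(-1\right) X O{\left(5 \right)} = 0 \cdot 3 \left(-1\right) 16 \frac{\sqrt{7 + 5}}{2} = 0 \left(-1\right) 16 \frac{\sqrt{12}}{2} = 0 \cdot 16 \frac{2 \sqrt{3}}{2} = 0 \sqrt{3} = 0$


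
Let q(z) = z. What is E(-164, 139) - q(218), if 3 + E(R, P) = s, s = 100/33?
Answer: -7193/33 ≈ -217.97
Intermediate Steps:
s = 100/33 (s = 100*(1/33) = 100/33 ≈ 3.0303)
E(R, P) = 1/33 (E(R, P) = -3 + 100/33 = 1/33)
E(-164, 139) - q(218) = 1/33 - 1*218 = 1/33 - 218 = -7193/33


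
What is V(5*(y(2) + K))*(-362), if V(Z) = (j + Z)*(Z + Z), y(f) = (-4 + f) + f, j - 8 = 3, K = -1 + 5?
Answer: -448880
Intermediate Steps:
K = 4
j = 11 (j = 8 + 3 = 11)
y(f) = -4 + 2*f
V(Z) = 2*Z*(11 + Z) (V(Z) = (11 + Z)*(Z + Z) = (11 + Z)*(2*Z) = 2*Z*(11 + Z))
V(5*(y(2) + K))*(-362) = (2*(5*((-4 + 2*2) + 4))*(11 + 5*((-4 + 2*2) + 4)))*(-362) = (2*(5*((-4 + 4) + 4))*(11 + 5*((-4 + 4) + 4)))*(-362) = (2*(5*(0 + 4))*(11 + 5*(0 + 4)))*(-362) = (2*(5*4)*(11 + 5*4))*(-362) = (2*20*(11 + 20))*(-362) = (2*20*31)*(-362) = 1240*(-362) = -448880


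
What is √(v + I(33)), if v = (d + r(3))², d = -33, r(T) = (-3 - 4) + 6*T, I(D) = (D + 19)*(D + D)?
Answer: 2*√979 ≈ 62.578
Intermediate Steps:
I(D) = 2*D*(19 + D) (I(D) = (19 + D)*(2*D) = 2*D*(19 + D))
r(T) = -7 + 6*T
v = 484 (v = (-33 + (-7 + 6*3))² = (-33 + (-7 + 18))² = (-33 + 11)² = (-22)² = 484)
√(v + I(33)) = √(484 + 2*33*(19 + 33)) = √(484 + 2*33*52) = √(484 + 3432) = √3916 = 2*√979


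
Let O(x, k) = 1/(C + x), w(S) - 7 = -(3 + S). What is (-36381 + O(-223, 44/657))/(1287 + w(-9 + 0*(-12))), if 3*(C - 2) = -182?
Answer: -7685487/274625 ≈ -27.985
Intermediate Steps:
C = -176/3 (C = 2 + (⅓)*(-182) = 2 - 182/3 = -176/3 ≈ -58.667)
w(S) = 4 - S (w(S) = 7 - (3 + S) = 7 + (-3 - S) = 4 - S)
O(x, k) = 1/(-176/3 + x)
(-36381 + O(-223, 44/657))/(1287 + w(-9 + 0*(-12))) = (-36381 + 3/(-176 + 3*(-223)))/(1287 + (4 - (-9 + 0*(-12)))) = (-36381 + 3/(-176 - 669))/(1287 + (4 - (-9 + 0))) = (-36381 + 3/(-845))/(1287 + (4 - 1*(-9))) = (-36381 + 3*(-1/845))/(1287 + (4 + 9)) = (-36381 - 3/845)/(1287 + 13) = -30741948/845/1300 = -30741948/845*1/1300 = -7685487/274625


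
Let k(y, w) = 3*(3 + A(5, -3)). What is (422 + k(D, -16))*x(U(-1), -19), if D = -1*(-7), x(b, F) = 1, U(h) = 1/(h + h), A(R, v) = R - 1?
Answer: 443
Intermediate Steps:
A(R, v) = -1 + R
U(h) = 1/(2*h)
D = 7
k(y, w) = 21 (k(y, w) = 3*(3 + (-1 + 5)) = 3*(3 + 4) = 3*7 = 21)
(422 + k(D, -16))*x(U(-1), -19) = (422 + 21)*1 = 443*1 = 443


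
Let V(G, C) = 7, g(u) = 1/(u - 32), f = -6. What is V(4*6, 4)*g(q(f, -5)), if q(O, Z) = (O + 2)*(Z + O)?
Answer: 7/12 ≈ 0.58333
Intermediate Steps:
q(O, Z) = (2 + O)*(O + Z)
g(u) = 1/(-32 + u)
V(4*6, 4)*g(q(f, -5)) = 7/(-32 + ((-6)² + 2*(-6) + 2*(-5) - 6*(-5))) = 7/(-32 + (36 - 12 - 10 + 30)) = 7/(-32 + 44) = 7/12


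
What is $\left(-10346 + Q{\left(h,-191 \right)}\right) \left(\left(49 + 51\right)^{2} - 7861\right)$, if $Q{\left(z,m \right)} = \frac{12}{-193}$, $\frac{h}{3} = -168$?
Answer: $- \frac{4271133810}{193} \approx -2.213 \cdot 10^{7}$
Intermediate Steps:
$h = -504$ ($h = 3 \left(-168\right) = -504$)
$Q{\left(z,m \right)} = - \frac{12}{193}$ ($Q{\left(z,m \right)} = 12 \left(- \frac{1}{193}\right) = - \frac{12}{193}$)
$\left(-10346 + Q{\left(h,-191 \right)}\right) \left(\left(49 + 51\right)^{2} - 7861\right) = \left(-10346 - \frac{12}{193}\right) \left(\left(49 + 51\right)^{2} - 7861\right) = - \frac{1996790 \left(100^{2} - 7861\right)}{193} = - \frac{1996790 \left(10000 - 7861\right)}{193} = \left(- \frac{1996790}{193}\right) 2139 = - \frac{4271133810}{193}$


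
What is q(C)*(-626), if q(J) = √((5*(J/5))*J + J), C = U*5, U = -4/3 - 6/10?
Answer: -626*√754/3 ≈ -5729.8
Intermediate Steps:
U = -29/15 (U = -4*⅓ - 6*⅒ = -4/3 - ⅗ = -29/15 ≈ -1.9333)
C = -29/3 (C = -29/15*5 = -29/3 ≈ -9.6667)
q(J) = √(J + J²) (q(J) = √((5*(J*(⅕)))*J + J) = √((5*(J/5))*J + J) = √(J*J + J) = √(J² + J) = √(J + J²))
q(C)*(-626) = √(-29*(1 - 29/3)/3)*(-626) = √(-29/3*(-26/3))*(-626) = √(754/9)*(-626) = (√754/3)*(-626) = -626*√754/3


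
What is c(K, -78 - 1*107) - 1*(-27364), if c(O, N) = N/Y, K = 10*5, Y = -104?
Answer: 2846041/104 ≈ 27366.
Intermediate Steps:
K = 50
c(O, N) = -N/104 (c(O, N) = N/(-104) = N*(-1/104) = -N/104)
c(K, -78 - 1*107) - 1*(-27364) = -(-78 - 1*107)/104 - 1*(-27364) = -(-78 - 107)/104 + 27364 = -1/104*(-185) + 27364 = 185/104 + 27364 = 2846041/104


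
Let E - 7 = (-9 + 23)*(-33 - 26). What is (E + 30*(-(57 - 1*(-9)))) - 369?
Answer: -3168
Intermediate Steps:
E = -819 (E = 7 + (-9 + 23)*(-33 - 26) = 7 + 14*(-59) = 7 - 826 = -819)
(E + 30*(-(57 - 1*(-9)))) - 369 = (-819 + 30*(-(57 - 1*(-9)))) - 369 = (-819 + 30*(-(57 + 9))) - 369 = (-819 + 30*(-1*66)) - 369 = (-819 + 30*(-66)) - 369 = (-819 - 1980) - 369 = -2799 - 369 = -3168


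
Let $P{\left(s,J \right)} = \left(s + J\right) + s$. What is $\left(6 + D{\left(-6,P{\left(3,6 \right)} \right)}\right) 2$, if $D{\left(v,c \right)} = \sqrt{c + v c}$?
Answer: $12 + 4 i \sqrt{15} \approx 12.0 + 15.492 i$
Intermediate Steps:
$P{\left(s,J \right)} = J + 2 s$ ($P{\left(s,J \right)} = \left(J + s\right) + s = J + 2 s$)
$D{\left(v,c \right)} = \sqrt{c + c v}$
$\left(6 + D{\left(-6,P{\left(3,6 \right)} \right)}\right) 2 = \left(6 + \sqrt{\left(6 + 2 \cdot 3\right) \left(1 - 6\right)}\right) 2 = \left(6 + \sqrt{\left(6 + 6\right) \left(-5\right)}\right) 2 = \left(6 + \sqrt{12 \left(-5\right)}\right) 2 = \left(6 + \sqrt{-60}\right) 2 = \left(6 + 2 i \sqrt{15}\right) 2 = 12 + 4 i \sqrt{15}$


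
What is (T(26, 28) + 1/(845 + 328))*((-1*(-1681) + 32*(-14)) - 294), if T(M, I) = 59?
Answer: 21662104/391 ≈ 55402.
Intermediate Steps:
(T(26, 28) + 1/(845 + 328))*((-1*(-1681) + 32*(-14)) - 294) = (59 + 1/(845 + 328))*((-1*(-1681) + 32*(-14)) - 294) = (59 + 1/1173)*((1681 - 448) - 294) = (59 + 1/1173)*(1233 - 294) = (69208/1173)*939 = 21662104/391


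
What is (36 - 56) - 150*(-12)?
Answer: 1780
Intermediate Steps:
(36 - 56) - 150*(-12) = -20 + 1800 = 1780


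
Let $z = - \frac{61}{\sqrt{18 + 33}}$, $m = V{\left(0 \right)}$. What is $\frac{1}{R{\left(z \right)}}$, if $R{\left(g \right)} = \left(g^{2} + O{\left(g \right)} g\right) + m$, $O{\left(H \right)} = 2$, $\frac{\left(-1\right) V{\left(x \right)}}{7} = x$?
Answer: $\frac{51}{3517} + \frac{102 \sqrt{51}}{214537} \approx 0.017896$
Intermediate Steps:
$V{\left(x \right)} = - 7 x$
$m = 0$ ($m = \left(-7\right) 0 = 0$)
$z = - \frac{61 \sqrt{51}}{51}$ ($z = - \frac{61}{\sqrt{51}} = - 61 \frac{\sqrt{51}}{51} = - \frac{61 \sqrt{51}}{51} \approx -8.5417$)
$R{\left(g \right)} = g^{2} + 2 g$ ($R{\left(g \right)} = \left(g^{2} + 2 g\right) + 0 = g^{2} + 2 g$)
$\frac{1}{R{\left(z \right)}} = \frac{1}{- \frac{61 \sqrt{51}}{51} \left(2 - \frac{61 \sqrt{51}}{51}\right)} = \frac{1}{\left(- \frac{61}{51}\right) \sqrt{51} \left(2 - \frac{61 \sqrt{51}}{51}\right)} = - \frac{\sqrt{51}}{61 \left(2 - \frac{61 \sqrt{51}}{51}\right)}$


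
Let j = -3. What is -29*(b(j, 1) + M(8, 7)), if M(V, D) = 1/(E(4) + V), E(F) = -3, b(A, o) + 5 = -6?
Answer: 1566/5 ≈ 313.20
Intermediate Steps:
b(A, o) = -11 (b(A, o) = -5 - 6 = -11)
M(V, D) = 1/(-3 + V)
-29*(b(j, 1) + M(8, 7)) = -29*(-11 + 1/(-3 + 8)) = -29*(-11 + 1/5) = -29*(-11 + ⅕) = -29*(-54/5) = 1566/5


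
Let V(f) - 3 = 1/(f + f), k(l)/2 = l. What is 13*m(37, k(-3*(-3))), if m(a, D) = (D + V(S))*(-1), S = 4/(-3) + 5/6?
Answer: -260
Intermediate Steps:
k(l) = 2*l
S = -½ (S = 4*(-⅓) + 5*(⅙) = -4/3 + ⅚ = -½ ≈ -0.50000)
V(f) = 3 + 1/(2*f) (V(f) = 3 + 1/(f + f) = 3 + 1/(2*f))
m(a, D) = -2 - D (m(a, D) = (D + (3 + 1/(2*(-½))))*(-1) = (D + (3 + (½)*(-2)))*(-1) = (D + (3 - 1))*(-1) = (D + 2)*(-1) = (2 + D)*(-1) = -2 - D)
13*m(37, k(-3*(-3))) = 13*(-2 - 2*(-3*(-3))) = 13*(-2 - 2*9) = 13*(-2 - 1*18) = 13*(-2 - 18) = 13*(-20) = -260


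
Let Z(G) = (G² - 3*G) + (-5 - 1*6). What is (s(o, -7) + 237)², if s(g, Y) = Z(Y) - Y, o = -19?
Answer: 91809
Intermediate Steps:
Z(G) = -11 + G² - 3*G (Z(G) = (G² - 3*G) + (-5 - 6) = (G² - 3*G) - 11 = -11 + G² - 3*G)
s(g, Y) = -11 + Y² - 4*Y (s(g, Y) = (-11 + Y² - 3*Y) - Y = -11 + Y² - 4*Y)
(s(o, -7) + 237)² = ((-11 + (-7)² - 4*(-7)) + 237)² = ((-11 + 49 + 28) + 237)² = (66 + 237)² = 303² = 91809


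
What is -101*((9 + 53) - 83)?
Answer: 2121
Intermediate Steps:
-101*((9 + 53) - 83) = -101*(62 - 83) = -101*(-21) = 2121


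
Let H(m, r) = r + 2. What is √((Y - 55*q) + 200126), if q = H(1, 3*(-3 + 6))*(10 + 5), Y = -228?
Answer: √190823 ≈ 436.83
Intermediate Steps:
H(m, r) = 2 + r
q = 165 (q = (2 + 3*(-3 + 6))*(10 + 5) = (2 + 3*3)*15 = (2 + 9)*15 = 11*15 = 165)
√((Y - 55*q) + 200126) = √((-228 - 55*165) + 200126) = √((-228 - 9075) + 200126) = √(-9303 + 200126) = √190823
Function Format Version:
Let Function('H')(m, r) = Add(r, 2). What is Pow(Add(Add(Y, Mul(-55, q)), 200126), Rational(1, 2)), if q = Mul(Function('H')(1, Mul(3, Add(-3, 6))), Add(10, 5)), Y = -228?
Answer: Pow(190823, Rational(1, 2)) ≈ 436.83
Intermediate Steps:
Function('H')(m, r) = Add(2, r)
q = 165 (q = Mul(Add(2, Mul(3, Add(-3, 6))), Add(10, 5)) = Mul(Add(2, Mul(3, 3)), 15) = Mul(Add(2, 9), 15) = Mul(11, 15) = 165)
Pow(Add(Add(Y, Mul(-55, q)), 200126), Rational(1, 2)) = Pow(Add(Add(-228, Mul(-55, 165)), 200126), Rational(1, 2)) = Pow(Add(Add(-228, -9075), 200126), Rational(1, 2)) = Pow(Add(-9303, 200126), Rational(1, 2)) = Pow(190823, Rational(1, 2))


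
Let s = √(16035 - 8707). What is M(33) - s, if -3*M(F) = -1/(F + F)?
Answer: 1/198 - 4*√458 ≈ -85.599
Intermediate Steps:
s = 4*√458 (s = √7328 = 4*√458 ≈ 85.604)
M(F) = 1/(6*F) (M(F) = -(-1)/(3*(F + F)) = -(-1)/(3*(2*F)) = -(-1)*1/(2*F)/3 = -(-1)/(6*F) = 1/(6*F))
M(33) - s = (⅙)/33 - 4*√458 = (⅙)*(1/33) - 4*√458 = 1/198 - 4*√458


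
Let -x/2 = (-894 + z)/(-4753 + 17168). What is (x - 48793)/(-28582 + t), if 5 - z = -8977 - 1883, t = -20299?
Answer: 46598849/46681355 ≈ 0.99823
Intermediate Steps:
z = 10865 (z = 5 - (-8977 - 1883) = 5 - 1*(-10860) = 5 + 10860 = 10865)
x = -1534/955 (x = -2*(-894 + 10865)/(-4753 + 17168) = -19942/12415 = -2*767/955 = -1534/955 ≈ -1.6063)
(x - 48793)/(-28582 + t) = (-1534/955 - 48793)/(-28582 - 20299) = -46598849/955/(-48881) = -46598849/955*(-1/48881) = 46598849/46681355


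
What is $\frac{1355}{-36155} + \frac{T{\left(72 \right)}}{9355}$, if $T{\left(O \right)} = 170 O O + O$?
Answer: $\frac{6370521107}{67646005} \approx 94.174$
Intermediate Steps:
$T{\left(O \right)} = O + 170 O^{2}$ ($T{\left(O \right)} = 170 O^{2} + O = O + 170 O^{2}$)
$\frac{1355}{-36155} + \frac{T{\left(72 \right)}}{9355} = \frac{1355}{-36155} + \frac{72 \left(1 + 170 \cdot 72\right)}{9355} = 1355 \left(- \frac{1}{36155}\right) + 72 \left(1 + 12240\right) \frac{1}{9355} = - \frac{271}{7231} + 72 \cdot 12241 \cdot \frac{1}{9355} = - \frac{271}{7231} + 881352 \cdot \frac{1}{9355} = - \frac{271}{7231} + \frac{881352}{9355} = \frac{6370521107}{67646005}$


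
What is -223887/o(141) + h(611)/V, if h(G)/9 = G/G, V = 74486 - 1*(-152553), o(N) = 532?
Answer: -50831075805/120784748 ≈ -420.84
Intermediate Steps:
V = 227039 (V = 74486 + 152553 = 227039)
h(G) = 9 (h(G) = 9*(G/G) = 9*1 = 9)
-223887/o(141) + h(611)/V = -223887/532 + 9/227039 = -50831075805/120784748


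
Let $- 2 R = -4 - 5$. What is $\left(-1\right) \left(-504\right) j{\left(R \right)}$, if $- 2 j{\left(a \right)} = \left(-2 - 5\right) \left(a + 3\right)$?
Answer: $13230$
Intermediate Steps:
$R = \frac{9}{2}$ ($R = - \frac{-4 - 5}{2} = \left(- \frac{1}{2}\right) \left(-9\right) = \frac{9}{2} \approx 4.5$)
$j{\left(a \right)} = \frac{21}{2} + \frac{7 a}{2}$ ($j{\left(a \right)} = - \frac{\left(-2 - 5\right) \left(a + 3\right)}{2} = - \frac{\left(-7\right) \left(3 + a\right)}{2} = - \frac{-21 - 7 a}{2} = \frac{21}{2} + \frac{7 a}{2}$)
$\left(-1\right) \left(-504\right) j{\left(R \right)} = \left(-1\right) \left(-504\right) \left(\frac{21}{2} + \frac{7}{2} \cdot \frac{9}{2}\right) = 504 \left(\frac{21}{2} + \frac{63}{4}\right) = 504 \cdot \frac{105}{4} = 13230$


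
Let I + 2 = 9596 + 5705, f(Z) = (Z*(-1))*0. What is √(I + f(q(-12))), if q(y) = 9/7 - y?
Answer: √15299 ≈ 123.69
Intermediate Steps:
q(y) = 9/7 - y (q(y) = 9*(⅐) - y = 9/7 - y)
f(Z) = 0 (f(Z) = -Z*0 = 0)
I = 15299 (I = -2 + (9596 + 5705) = -2 + 15301 = 15299)
√(I + f(q(-12))) = √(15299 + 0) = √15299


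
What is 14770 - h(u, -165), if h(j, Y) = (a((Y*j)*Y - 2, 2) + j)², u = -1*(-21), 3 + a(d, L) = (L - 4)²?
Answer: 14286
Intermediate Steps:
a(d, L) = -3 + (-4 + L)² (a(d, L) = -3 + (L - 4)² = -3 + (-4 + L)²)
u = 21
h(j, Y) = (1 + j)² (h(j, Y) = ((-3 + (-4 + 2)²) + j)² = ((-3 + (-2)²) + j)² = ((-3 + 4) + j)² = (1 + j)²)
14770 - h(u, -165) = 14770 - (1 + 21)² = 14770 - 1*22² = 14770 - 1*484 = 14770 - 484 = 14286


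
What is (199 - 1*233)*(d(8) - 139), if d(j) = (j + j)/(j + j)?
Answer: 4692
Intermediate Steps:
d(j) = 1 (d(j) = (2*j)/((2*j)) = (2*j)*(1/(2*j)) = 1)
(199 - 1*233)*(d(8) - 139) = (199 - 1*233)*(1 - 139) = (199 - 233)*(-138) = -34*(-138) = 4692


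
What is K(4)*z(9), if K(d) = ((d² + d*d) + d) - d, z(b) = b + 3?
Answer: 384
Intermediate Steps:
z(b) = 3 + b
K(d) = 2*d² (K(d) = ((d² + d²) + d) - d = (2*d² + d) - d = (d + 2*d²) - d = 2*d²)
K(4)*z(9) = (2*4²)*(3 + 9) = (2*16)*12 = 32*12 = 384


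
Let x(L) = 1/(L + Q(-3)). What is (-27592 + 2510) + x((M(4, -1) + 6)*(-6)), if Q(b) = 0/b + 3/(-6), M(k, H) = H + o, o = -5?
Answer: -25084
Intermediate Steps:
M(k, H) = -5 + H (M(k, H) = H - 5 = -5 + H)
Q(b) = -½ (Q(b) = 0 + 3*(-⅙) = 0 - ½ = -½)
x(L) = 1/(-½ + L) (x(L) = 1/(L - ½) = 1/(-½ + L))
(-27592 + 2510) + x((M(4, -1) + 6)*(-6)) = (-27592 + 2510) + 2/(-1 + 2*(((-5 - 1) + 6)*(-6))) = -25082 + 2/(-1 + 2*((-6 + 6)*(-6))) = -25082 + 2/(-1 + 2*(0*(-6))) = -25082 + 2/(-1 + 2*0) = -25082 + 2/(-1 + 0) = -25082 + 2/(-1) = -25082 + 2*(-1) = -25082 - 2 = -25084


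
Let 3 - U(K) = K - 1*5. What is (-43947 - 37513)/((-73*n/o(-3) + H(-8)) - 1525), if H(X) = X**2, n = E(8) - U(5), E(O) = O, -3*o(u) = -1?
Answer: 20365/639 ≈ 31.870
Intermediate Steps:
U(K) = 8 - K (U(K) = 3 - (K - 1*5) = 3 - (K - 5) = 3 - (-5 + K) = 3 + (5 - K) = 8 - K)
o(u) = 1/3 (o(u) = -1/3*(-1) = 1/3)
n = 5 (n = 8 - (8 - 1*5) = 8 - (8 - 5) = 8 - 1*3 = 8 - 3 = 5)
(-43947 - 37513)/((-73*n/o(-3) + H(-8)) - 1525) = (-43947 - 37513)/((-365/1/3 + (-8)**2) - 1525) = -81460/((-365*3 + 64) - 1525) = -81460/((-73*15 + 64) - 1525) = -81460/((-1095 + 64) - 1525) = -81460/(-1031 - 1525) = -81460/(-2556) = -81460*(-1/2556) = 20365/639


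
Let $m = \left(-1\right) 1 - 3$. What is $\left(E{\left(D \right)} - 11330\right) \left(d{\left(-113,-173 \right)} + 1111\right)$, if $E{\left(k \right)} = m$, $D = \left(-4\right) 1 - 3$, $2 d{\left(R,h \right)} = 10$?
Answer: $-12648744$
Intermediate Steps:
$d{\left(R,h \right)} = 5$ ($d{\left(R,h \right)} = \frac{1}{2} \cdot 10 = 5$)
$m = -4$ ($m = -1 - 3 = -4$)
$D = -7$ ($D = -4 - 3 = -7$)
$E{\left(k \right)} = -4$
$\left(E{\left(D \right)} - 11330\right) \left(d{\left(-113,-173 \right)} + 1111\right) = \left(-4 - 11330\right) \left(5 + 1111\right) = \left(-11334\right) 1116 = -12648744$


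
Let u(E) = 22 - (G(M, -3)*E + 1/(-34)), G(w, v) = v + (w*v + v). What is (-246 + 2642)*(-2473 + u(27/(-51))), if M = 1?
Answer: -100027010/17 ≈ -5.8839e+6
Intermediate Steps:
G(w, v) = 2*v + v*w (G(w, v) = v + (v*w + v) = v + (v + v*w) = 2*v + v*w)
u(E) = 749/34 + 9*E (u(E) = 22 - ((-3*(2 + 1))*E + 1/(-34)) = 22 - ((-3*3)*E - 1/34) = 22 - (-9*E - 1/34) = 22 - (-1/34 - 9*E) = 22 + (1/34 + 9*E) = 749/34 + 9*E)
(-246 + 2642)*(-2473 + u(27/(-51))) = (-246 + 2642)*(-2473 + (749/34 + 9*(27/(-51)))) = 2396*(-2473 + (749/34 + 9*(27*(-1/51)))) = 2396*(-2473 + (749/34 + 9*(-9/17))) = 2396*(-2473 + (749/34 - 81/17)) = 2396*(-2473 + 587/34) = 2396*(-83495/34) = -100027010/17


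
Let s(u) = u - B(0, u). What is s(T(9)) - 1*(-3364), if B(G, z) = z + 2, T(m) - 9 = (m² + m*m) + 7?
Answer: 3362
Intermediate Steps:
T(m) = 16 + 2*m² (T(m) = 9 + ((m² + m*m) + 7) = 9 + ((m² + m²) + 7) = 9 + (2*m² + 7) = 9 + (7 + 2*m²) = 16 + 2*m²)
B(G, z) = 2 + z
s(u) = -2 (s(u) = u - (2 + u) = u + (-2 - u) = -2)
s(T(9)) - 1*(-3364) = -2 - 1*(-3364) = -2 + 3364 = 3362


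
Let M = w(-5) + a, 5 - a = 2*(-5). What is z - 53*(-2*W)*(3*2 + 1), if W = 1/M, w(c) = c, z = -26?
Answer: 241/5 ≈ 48.200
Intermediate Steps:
a = 15 (a = 5 - 2*(-5) = 5 - 1*(-10) = 5 + 10 = 15)
M = 10 (M = -5 + 15 = 10)
W = 1/10 ≈ 0.10000
z - 53*(-2*W)*(3*2 + 1) = -26 - 53*(-2*1/10)*(3*2 + 1) = -26 - (-53)*(6 + 1)/5 = -26 - (-53)*7/5 = -26 - 53*(-7/5) = -26 + 371/5 = 241/5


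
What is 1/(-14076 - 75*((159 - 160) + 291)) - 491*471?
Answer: -8285156587/35826 ≈ -2.3126e+5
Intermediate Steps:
1/(-14076 - 75*((159 - 160) + 291)) - 491*471 = 1/(-14076 - 75*(-1 + 291)) - 231261 = 1/(-14076 - 75*290) - 231261 = 1/(-14076 - 21750) - 231261 = 1/(-35826) - 231261 = -1/35826 - 231261 = -8285156587/35826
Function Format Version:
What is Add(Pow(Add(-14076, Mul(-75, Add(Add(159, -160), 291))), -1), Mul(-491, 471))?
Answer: Rational(-8285156587, 35826) ≈ -2.3126e+5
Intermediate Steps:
Add(Pow(Add(-14076, Mul(-75, Add(Add(159, -160), 291))), -1), Mul(-491, 471)) = Add(Pow(Add(-14076, Mul(-75, Add(-1, 291))), -1), -231261) = Add(Pow(Add(-14076, Mul(-75, 290)), -1), -231261) = Add(Pow(Add(-14076, -21750), -1), -231261) = Add(Pow(-35826, -1), -231261) = Add(Rational(-1, 35826), -231261) = Rational(-8285156587, 35826)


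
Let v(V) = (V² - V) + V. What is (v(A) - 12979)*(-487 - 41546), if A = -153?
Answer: -438404190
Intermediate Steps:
v(V) = V²
(v(A) - 12979)*(-487 - 41546) = ((-153)² - 12979)*(-487 - 41546) = (23409 - 12979)*(-42033) = 10430*(-42033) = -438404190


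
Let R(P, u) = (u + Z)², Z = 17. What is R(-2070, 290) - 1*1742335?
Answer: -1648086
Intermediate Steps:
R(P, u) = (17 + u)² (R(P, u) = (u + 17)² = (17 + u)²)
R(-2070, 290) - 1*1742335 = (17 + 290)² - 1*1742335 = 307² - 1742335 = 94249 - 1742335 = -1648086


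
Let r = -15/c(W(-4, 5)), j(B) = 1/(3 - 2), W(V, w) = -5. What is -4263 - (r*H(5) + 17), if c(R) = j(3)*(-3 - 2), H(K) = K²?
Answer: -4355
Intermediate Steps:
j(B) = 1 (j(B) = 1/1 = 1)
c(R) = -5 (c(R) = 1*(-3 - 2) = 1*(-5) = -5)
r = 3 (r = -15/(-5) = -15*(-⅕) = 3)
-4263 - (r*H(5) + 17) = -4263 - (3*5² + 17) = -4263 - (3*25 + 17) = -4263 - (75 + 17) = -4263 - 1*92 = -4263 - 92 = -4355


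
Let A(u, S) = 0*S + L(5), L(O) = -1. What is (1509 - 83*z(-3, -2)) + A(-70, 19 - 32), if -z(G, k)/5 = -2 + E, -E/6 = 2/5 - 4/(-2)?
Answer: -5298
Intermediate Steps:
E = -72/5 (E = -6*(2/5 - 4/(-2)) = -6*(2*(⅕) - 4*(-½)) = -6*(⅖ + 2) = -6*12/5 = -72/5 ≈ -14.400)
A(u, S) = -1 (A(u, S) = 0*S - 1 = 0 - 1 = -1)
z(G, k) = 82 (z(G, k) = -5*(-2 - 72/5) = -5*(-82/5) = 82)
(1509 - 83*z(-3, -2)) + A(-70, 19 - 32) = (1509 - 83*82) - 1 = (1509 - 1*6806) - 1 = (1509 - 6806) - 1 = -5297 - 1 = -5298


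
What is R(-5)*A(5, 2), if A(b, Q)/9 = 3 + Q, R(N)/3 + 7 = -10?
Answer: -2295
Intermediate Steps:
R(N) = -51 (R(N) = -21 + 3*(-10) = -21 - 30 = -51)
A(b, Q) = 27 + 9*Q (A(b, Q) = 9*(3 + Q) = 27 + 9*Q)
R(-5)*A(5, 2) = -51*(27 + 9*2) = -51*(27 + 18) = -51*45 = -2295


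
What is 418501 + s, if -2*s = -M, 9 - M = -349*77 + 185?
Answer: 863699/2 ≈ 4.3185e+5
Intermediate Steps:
M = 26697 (M = 9 - (-349*77 + 185) = 9 - (-26873 + 185) = 9 - 1*(-26688) = 9 + 26688 = 26697)
s = 26697/2 (s = -(-1)*26697/2 = -½*(-26697) = 26697/2 ≈ 13349.)
418501 + s = 418501 + 26697/2 = 863699/2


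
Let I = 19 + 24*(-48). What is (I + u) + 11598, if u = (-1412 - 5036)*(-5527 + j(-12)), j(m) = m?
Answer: 35725937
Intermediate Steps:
I = -1133 (I = 19 - 1152 = -1133)
u = 35715472 (u = (-1412 - 5036)*(-5527 - 12) = -6448*(-5539) = 35715472)
(I + u) + 11598 = (-1133 + 35715472) + 11598 = 35714339 + 11598 = 35725937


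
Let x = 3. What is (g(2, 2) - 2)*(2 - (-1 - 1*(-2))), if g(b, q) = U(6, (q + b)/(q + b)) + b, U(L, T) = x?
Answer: 3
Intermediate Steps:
U(L, T) = 3
g(b, q) = 3 + b
(g(2, 2) - 2)*(2 - (-1 - 1*(-2))) = ((3 + 2) - 2)*(2 - (-1 - 1*(-2))) = (5 - 2)*(2 - (-1 + 2)) = 3*(2 - 1*1) = 3*(2 - 1) = 3*1 = 3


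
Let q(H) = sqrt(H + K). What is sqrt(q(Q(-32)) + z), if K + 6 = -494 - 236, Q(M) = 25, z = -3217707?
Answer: sqrt(-3217707 + 3*I*sqrt(79)) ≈ 0.007 + 1793.8*I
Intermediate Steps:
K = -736 (K = -6 + (-494 - 236) = -6 - 730 = -736)
q(H) = sqrt(-736 + H) (q(H) = sqrt(H - 736) = sqrt(-736 + H))
sqrt(q(Q(-32)) + z) = sqrt(sqrt(-736 + 25) - 3217707) = sqrt(sqrt(-711) - 3217707) = sqrt(3*I*sqrt(79) - 3217707) = sqrt(-3217707 + 3*I*sqrt(79))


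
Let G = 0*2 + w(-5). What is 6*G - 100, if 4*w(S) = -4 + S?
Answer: -227/2 ≈ -113.50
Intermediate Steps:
w(S) = -1 + S/4 (w(S) = (-4 + S)/4 = -1 + S/4)
G = -9/4 (G = 0*2 + (-1 + (¼)*(-5)) = 0 + (-1 - 5/4) = 0 - 9/4 = -9/4 ≈ -2.2500)
6*G - 100 = 6*(-9/4) - 100 = -27/2 - 100 = -227/2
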